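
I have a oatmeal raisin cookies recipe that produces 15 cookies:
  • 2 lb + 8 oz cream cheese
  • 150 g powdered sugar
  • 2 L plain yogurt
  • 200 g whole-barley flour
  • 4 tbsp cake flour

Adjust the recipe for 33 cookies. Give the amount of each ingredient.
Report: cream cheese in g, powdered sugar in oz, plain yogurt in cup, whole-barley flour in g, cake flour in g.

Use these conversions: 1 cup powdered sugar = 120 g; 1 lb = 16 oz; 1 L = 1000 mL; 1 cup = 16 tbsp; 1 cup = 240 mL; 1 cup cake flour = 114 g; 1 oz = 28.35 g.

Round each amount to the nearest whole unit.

cream cheese: 2495 g; powdered sugar: 12 oz; plain yogurt: 18 cup; whole-barley flour: 440 g; cake flour: 63 g

Scaling factor: 33/15 = 11/5 = 2.2.
cream cheese: (2 lb + 8 oz = 2.5 lb) × 11/5 × 16 oz/lb × 28.35 g/oz ≈ 2495 g
powdered sugar: 150 g × 11/5 ÷ 28.35 g/oz ≈ 12 oz
plain yogurt: 2 L × 11/5 × 1000 mL/L ÷ 240 mL/cup ≈ 18 cup
whole-barley flour: 200 g × 11/5 = 440 g
cake flour: 4 tbsp × 11/5 ÷ 16 tbsp/cup × 114 g/cup ≈ 63 g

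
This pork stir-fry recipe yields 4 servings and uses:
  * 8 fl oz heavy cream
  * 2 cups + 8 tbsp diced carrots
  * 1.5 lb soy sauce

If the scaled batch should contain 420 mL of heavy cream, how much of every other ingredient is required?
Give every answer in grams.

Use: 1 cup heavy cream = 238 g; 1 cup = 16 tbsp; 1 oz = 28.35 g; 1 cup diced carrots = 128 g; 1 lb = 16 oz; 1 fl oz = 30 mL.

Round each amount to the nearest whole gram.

diced carrots: 560 g; soy sauce: 1191 g

The original recipe has 240 mL of heavy cream, so the scaling factor is 420 ÷ 240 = 7/4 = 1.75.
diced carrots: (2 cup + 8 tbsp = 2.5 cup) × 7/4 × 128 g/cup = 560 g
soy sauce: 1.5 lb × 7/4 × 16 oz/lb × 28.35 g/oz ≈ 1191 g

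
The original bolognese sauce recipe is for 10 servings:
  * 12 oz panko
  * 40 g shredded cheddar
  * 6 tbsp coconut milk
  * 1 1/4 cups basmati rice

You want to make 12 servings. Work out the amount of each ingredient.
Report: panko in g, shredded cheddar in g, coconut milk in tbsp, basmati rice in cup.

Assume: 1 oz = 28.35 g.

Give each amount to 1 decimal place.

panko: 408.2 g; shredded cheddar: 48.0 g; coconut milk: 7.2 tbsp; basmati rice: 1.5 cup

Scaling factor: 12/10 = 6/5 = 1.2.
panko: 12 oz × 6/5 × 28.35 g/oz ≈ 408.2 g
shredded cheddar: 40 g × 6/5 = 48.0 g
coconut milk: 6 tbsp × 6/5 = 7.2 tbsp
basmati rice: 1.25 cup × 6/5 = 1.5 cup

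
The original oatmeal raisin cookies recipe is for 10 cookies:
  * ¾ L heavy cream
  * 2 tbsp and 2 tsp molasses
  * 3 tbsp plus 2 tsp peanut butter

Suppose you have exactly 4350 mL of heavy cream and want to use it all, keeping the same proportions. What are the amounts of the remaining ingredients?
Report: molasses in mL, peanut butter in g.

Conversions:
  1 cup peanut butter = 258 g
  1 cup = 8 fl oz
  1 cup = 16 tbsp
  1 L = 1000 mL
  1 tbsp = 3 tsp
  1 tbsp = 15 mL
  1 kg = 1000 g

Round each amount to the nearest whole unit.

The original recipe has 750 mL of heavy cream, so the scaling factor is 4350 ÷ 750 = 29/5 = 5.8.
molasses: (2 tbsp + 2 tsp = 8/3 tbsp) × 29/5 × 15 mL/tbsp = 232 mL
peanut butter: (3 tbsp + 2 tsp = 11/3 tbsp) × 29/5 ÷ 16 tbsp/cup × 258 g/cup ≈ 343 g

molasses: 232 mL; peanut butter: 343 g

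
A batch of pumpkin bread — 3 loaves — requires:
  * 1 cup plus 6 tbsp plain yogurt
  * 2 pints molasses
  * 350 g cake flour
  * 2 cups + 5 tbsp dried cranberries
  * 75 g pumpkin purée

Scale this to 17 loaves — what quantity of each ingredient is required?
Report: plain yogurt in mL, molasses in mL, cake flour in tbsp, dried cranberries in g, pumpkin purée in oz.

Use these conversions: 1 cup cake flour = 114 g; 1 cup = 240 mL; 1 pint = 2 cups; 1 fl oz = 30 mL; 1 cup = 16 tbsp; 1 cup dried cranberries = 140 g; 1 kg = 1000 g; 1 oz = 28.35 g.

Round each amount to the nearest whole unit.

Scaling factor: 17/3.
plain yogurt: (1 cup + 6 tbsp = 1.375 cup) × 17/3 × 240 mL/cup = 1870 mL
molasses: 2 pint × 17/3 × 2 cup/pint × 240 mL/cup = 5440 mL
cake flour: 350 g × 17/3 ÷ 114 g/cup × 16 tbsp/cup ≈ 278 tbsp
dried cranberries: (2 cup + 5 tbsp = 2.3125 cup) × 17/3 × 140 g/cup ≈ 1835 g
pumpkin purée: 75 g × 17/3 ÷ 28.35 g/oz ≈ 15 oz

plain yogurt: 1870 mL; molasses: 5440 mL; cake flour: 278 tbsp; dried cranberries: 1835 g; pumpkin purée: 15 oz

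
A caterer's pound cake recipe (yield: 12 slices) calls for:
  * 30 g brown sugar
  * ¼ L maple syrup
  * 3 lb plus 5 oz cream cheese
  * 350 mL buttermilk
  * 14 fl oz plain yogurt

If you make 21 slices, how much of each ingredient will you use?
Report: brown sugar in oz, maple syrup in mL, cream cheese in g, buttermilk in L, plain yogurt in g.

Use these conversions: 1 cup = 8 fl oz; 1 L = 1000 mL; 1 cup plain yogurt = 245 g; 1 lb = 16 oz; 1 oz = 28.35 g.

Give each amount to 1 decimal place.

brown sugar: 1.9 oz; maple syrup: 437.5 mL; cream cheese: 2629.5 g; buttermilk: 0.6 L; plain yogurt: 750.3 g

Scaling factor: 21/12 = 7/4 = 1.75.
brown sugar: 30 g × 7/4 ÷ 28.35 g/oz ≈ 1.9 oz
maple syrup: 0.25 L × 7/4 × 1000 mL/L = 437.5 mL
cream cheese: (3 lb + 5 oz = 3.3125 lb) × 7/4 × 16 oz/lb × 28.35 g/oz ≈ 2629.5 g
buttermilk: 350 mL × 7/4 ÷ 1000 mL/L ≈ 0.6 L
plain yogurt: 14 fl oz × 7/4 ÷ 8 fl oz/cup × 245 g/cup ≈ 750.3 g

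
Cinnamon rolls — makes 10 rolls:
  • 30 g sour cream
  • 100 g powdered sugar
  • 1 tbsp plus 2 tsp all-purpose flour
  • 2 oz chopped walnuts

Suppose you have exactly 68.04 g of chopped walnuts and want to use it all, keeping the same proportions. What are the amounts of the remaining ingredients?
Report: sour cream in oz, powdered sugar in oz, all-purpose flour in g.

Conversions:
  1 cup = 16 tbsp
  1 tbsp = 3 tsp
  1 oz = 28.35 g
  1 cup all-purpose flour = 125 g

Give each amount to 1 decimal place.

sour cream: 1.3 oz; powdered sugar: 4.2 oz; all-purpose flour: 15.6 g

The original recipe has 56.7 g of chopped walnuts, so the scaling factor is 68.04 ÷ 56.7 = 6/5 = 1.2.
sour cream: 30 g × 6/5 ÷ 28.35 g/oz ≈ 1.3 oz
powdered sugar: 100 g × 6/5 ÷ 28.35 g/oz ≈ 4.2 oz
all-purpose flour: (1 tbsp + 2 tsp = 5/3 tbsp) × 6/5 ÷ 16 tbsp/cup × 125 g/cup ≈ 15.6 g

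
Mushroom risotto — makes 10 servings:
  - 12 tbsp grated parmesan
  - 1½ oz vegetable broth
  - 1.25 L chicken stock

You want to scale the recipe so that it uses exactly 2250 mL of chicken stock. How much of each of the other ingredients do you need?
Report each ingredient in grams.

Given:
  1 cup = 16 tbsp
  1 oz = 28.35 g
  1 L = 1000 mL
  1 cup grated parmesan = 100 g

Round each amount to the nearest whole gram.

grated parmesan: 135 g; vegetable broth: 77 g

The original recipe has 1250 mL of chicken stock, so the scaling factor is 2250 ÷ 1250 = 9/5 = 1.8.
grated parmesan: 12 tbsp × 9/5 ÷ 16 tbsp/cup × 100 g/cup = 135 g
vegetable broth: 1.5 oz × 9/5 × 28.35 g/oz ≈ 77 g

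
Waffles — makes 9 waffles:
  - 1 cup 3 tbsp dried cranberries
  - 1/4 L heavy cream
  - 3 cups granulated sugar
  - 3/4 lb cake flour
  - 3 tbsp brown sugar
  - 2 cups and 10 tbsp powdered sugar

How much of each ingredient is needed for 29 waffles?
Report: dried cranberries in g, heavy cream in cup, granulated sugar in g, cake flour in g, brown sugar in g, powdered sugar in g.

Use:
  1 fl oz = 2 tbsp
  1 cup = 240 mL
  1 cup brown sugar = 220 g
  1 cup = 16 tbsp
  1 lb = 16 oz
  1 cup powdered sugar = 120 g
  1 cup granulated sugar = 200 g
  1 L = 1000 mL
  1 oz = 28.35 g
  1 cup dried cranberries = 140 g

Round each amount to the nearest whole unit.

Scaling factor: 29/9.
dried cranberries: (1 cup + 3 tbsp = 1.1875 cup) × 29/9 × 140 g/cup ≈ 536 g
heavy cream: 0.25 L × 29/9 × 1000 mL/L ÷ 240 mL/cup ≈ 3 cup
granulated sugar: 3 cup × 29/9 × 200 g/cup ≈ 1933 g
cake flour: 0.75 lb × 29/9 × 16 oz/lb × 28.35 g/oz ≈ 1096 g
brown sugar: 3 tbsp × 29/9 ÷ 16 tbsp/cup × 220 g/cup ≈ 133 g
powdered sugar: (2 cup + 10 tbsp = 2.625 cup) × 29/9 × 120 g/cup = 1015 g

dried cranberries: 536 g; heavy cream: 3 cup; granulated sugar: 1933 g; cake flour: 1096 g; brown sugar: 133 g; powdered sugar: 1015 g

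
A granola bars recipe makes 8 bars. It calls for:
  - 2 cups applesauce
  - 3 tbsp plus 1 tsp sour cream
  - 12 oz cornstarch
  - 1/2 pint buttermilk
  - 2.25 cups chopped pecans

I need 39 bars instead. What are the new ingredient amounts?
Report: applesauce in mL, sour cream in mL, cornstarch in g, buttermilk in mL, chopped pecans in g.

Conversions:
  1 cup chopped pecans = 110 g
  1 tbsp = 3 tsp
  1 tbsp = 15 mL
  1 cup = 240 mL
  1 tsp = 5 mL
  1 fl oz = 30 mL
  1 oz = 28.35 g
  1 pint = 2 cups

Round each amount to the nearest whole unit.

Scaling factor: 39/8 = 4.875.
applesauce: 2 cup × 39/8 × 240 mL/cup = 2340 mL
sour cream: (3 tbsp + 1 tsp = 10/3 tbsp) × 39/8 × 15 mL/tbsp ≈ 244 mL
cornstarch: 12 oz × 39/8 × 28.35 g/oz ≈ 1658 g
buttermilk: 0.5 pint × 39/8 × 2 cup/pint × 240 mL/cup = 1170 mL
chopped pecans: 2.25 cup × 39/8 × 110 g/cup ≈ 1207 g

applesauce: 2340 mL; sour cream: 244 mL; cornstarch: 1658 g; buttermilk: 1170 mL; chopped pecans: 1207 g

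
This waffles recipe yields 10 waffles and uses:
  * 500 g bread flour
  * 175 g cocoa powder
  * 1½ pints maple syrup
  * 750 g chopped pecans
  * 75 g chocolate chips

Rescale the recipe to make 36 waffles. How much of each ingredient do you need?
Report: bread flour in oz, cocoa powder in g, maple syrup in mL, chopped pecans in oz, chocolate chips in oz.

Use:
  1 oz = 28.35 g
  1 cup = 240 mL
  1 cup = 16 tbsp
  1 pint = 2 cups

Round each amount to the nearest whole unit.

Scaling factor: 36/10 = 18/5 = 3.6.
bread flour: 500 g × 18/5 ÷ 28.35 g/oz ≈ 63 oz
cocoa powder: 175 g × 18/5 = 630 g
maple syrup: 1.5 pint × 18/5 × 2 cup/pint × 240 mL/cup = 2592 mL
chopped pecans: 750 g × 18/5 ÷ 28.35 g/oz ≈ 95 oz
chocolate chips: 75 g × 18/5 ÷ 28.35 g/oz ≈ 10 oz

bread flour: 63 oz; cocoa powder: 630 g; maple syrup: 2592 mL; chopped pecans: 95 oz; chocolate chips: 10 oz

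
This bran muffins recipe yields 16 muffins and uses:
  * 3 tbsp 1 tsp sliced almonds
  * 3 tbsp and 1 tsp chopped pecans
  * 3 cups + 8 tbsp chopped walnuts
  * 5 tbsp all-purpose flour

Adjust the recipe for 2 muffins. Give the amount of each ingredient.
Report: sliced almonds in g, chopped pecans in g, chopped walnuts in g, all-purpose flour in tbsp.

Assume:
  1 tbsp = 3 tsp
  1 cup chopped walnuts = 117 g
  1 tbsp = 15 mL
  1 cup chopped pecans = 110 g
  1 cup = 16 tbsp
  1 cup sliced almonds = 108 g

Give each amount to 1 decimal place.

sliced almonds: 2.8 g; chopped pecans: 2.9 g; chopped walnuts: 51.2 g; all-purpose flour: 0.6 tbsp

Scaling factor: 2/16 = 1/8 = 0.125.
sliced almonds: (3 tbsp + 1 tsp = 10/3 tbsp) × 1/8 ÷ 16 tbsp/cup × 108 g/cup ≈ 2.8 g
chopped pecans: (3 tbsp + 1 tsp = 10/3 tbsp) × 1/8 ÷ 16 tbsp/cup × 110 g/cup ≈ 2.9 g
chopped walnuts: (3 cup + 8 tbsp = 3.5 cup) × 1/8 × 117 g/cup ≈ 51.2 g
all-purpose flour: 5 tbsp × 1/8 ≈ 0.6 tbsp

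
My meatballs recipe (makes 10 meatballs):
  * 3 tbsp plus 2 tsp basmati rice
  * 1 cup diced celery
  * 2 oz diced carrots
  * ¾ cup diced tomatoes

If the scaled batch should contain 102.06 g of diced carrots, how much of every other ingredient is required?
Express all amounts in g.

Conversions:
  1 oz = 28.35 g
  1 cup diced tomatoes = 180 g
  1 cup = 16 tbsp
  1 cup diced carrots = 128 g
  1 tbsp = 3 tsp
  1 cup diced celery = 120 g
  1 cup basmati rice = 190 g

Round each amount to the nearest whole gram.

The original recipe has 56.7 g of diced carrots, so the scaling factor is 102.06 ÷ 56.7 = 9/5 = 1.8.
basmati rice: (3 tbsp + 2 tsp = 11/3 tbsp) × 9/5 ÷ 16 tbsp/cup × 190 g/cup ≈ 78 g
diced celery: 1 cup × 9/5 × 120 g/cup = 216 g
diced tomatoes: 0.75 cup × 9/5 × 180 g/cup = 243 g

basmati rice: 78 g; diced celery: 216 g; diced tomatoes: 243 g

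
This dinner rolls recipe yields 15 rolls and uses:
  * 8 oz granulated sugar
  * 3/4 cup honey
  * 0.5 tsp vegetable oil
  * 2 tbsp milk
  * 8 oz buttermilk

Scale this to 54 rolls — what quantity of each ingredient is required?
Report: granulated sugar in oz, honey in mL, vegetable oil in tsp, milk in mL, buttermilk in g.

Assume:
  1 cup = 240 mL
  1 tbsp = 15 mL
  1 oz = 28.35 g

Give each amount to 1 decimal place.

granulated sugar: 28.8 oz; honey: 648.0 mL; vegetable oil: 1.8 tsp; milk: 108.0 mL; buttermilk: 816.5 g

Scaling factor: 54/15 = 18/5 = 3.6.
granulated sugar: 8 oz × 18/5 = 28.8 oz
honey: 0.75 cup × 18/5 × 240 mL/cup = 648.0 mL
vegetable oil: 0.5 tsp × 18/5 = 1.8 tsp
milk: 2 tbsp × 18/5 × 15 mL/tbsp = 108.0 mL
buttermilk: 8 oz × 18/5 × 28.35 g/oz ≈ 816.5 g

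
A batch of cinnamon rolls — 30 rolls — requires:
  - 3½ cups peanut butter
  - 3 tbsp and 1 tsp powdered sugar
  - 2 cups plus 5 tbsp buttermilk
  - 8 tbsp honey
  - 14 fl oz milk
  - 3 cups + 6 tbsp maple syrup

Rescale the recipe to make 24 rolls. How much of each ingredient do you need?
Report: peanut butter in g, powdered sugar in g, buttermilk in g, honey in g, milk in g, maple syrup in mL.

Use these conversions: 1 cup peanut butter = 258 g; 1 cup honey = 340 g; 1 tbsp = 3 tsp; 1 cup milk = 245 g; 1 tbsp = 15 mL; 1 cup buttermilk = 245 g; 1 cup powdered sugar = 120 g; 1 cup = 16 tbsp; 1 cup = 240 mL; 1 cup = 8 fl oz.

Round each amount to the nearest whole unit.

Scaling factor: 24/30 = 4/5 = 0.8.
peanut butter: 3.5 cup × 4/5 × 258 g/cup ≈ 722 g
powdered sugar: (3 tbsp + 1 tsp = 10/3 tbsp) × 4/5 ÷ 16 tbsp/cup × 120 g/cup = 20 g
buttermilk: (2 cup + 5 tbsp = 2.3125 cup) × 4/5 × 245 g/cup ≈ 453 g
honey: 8 tbsp × 4/5 ÷ 16 tbsp/cup × 340 g/cup = 136 g
milk: 14 fl oz × 4/5 ÷ 8 fl oz/cup × 245 g/cup = 343 g
maple syrup: (3 cup + 6 tbsp = 3.375 cup) × 4/5 × 240 mL/cup = 648 mL

peanut butter: 722 g; powdered sugar: 20 g; buttermilk: 453 g; honey: 136 g; milk: 343 g; maple syrup: 648 mL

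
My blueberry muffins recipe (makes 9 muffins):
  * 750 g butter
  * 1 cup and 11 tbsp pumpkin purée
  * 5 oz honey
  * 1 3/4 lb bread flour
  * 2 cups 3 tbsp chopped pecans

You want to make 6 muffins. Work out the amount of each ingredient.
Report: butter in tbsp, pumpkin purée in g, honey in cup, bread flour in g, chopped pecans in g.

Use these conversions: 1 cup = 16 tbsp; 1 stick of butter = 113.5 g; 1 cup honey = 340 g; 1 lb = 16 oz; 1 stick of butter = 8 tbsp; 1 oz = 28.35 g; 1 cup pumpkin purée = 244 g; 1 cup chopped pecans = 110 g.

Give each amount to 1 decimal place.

Scaling factor: 6/9 = 2/3.
butter: 750 g × 2/3 ÷ 113.5 g/stick × 8 tbsp/stick ≈ 35.2 tbsp
pumpkin purée: (1 cup + 11 tbsp = 1.6875 cup) × 2/3 × 244 g/cup = 274.5 g
honey: 5 oz × 2/3 × 28.35 g/oz ÷ 340 g/cup ≈ 0.3 cup
bread flour: 1.75 lb × 2/3 × 16 oz/lb × 28.35 g/oz = 529.2 g
chopped pecans: (2 cup + 3 tbsp = 2.1875 cup) × 2/3 × 110 g/cup ≈ 160.4 g

butter: 35.2 tbsp; pumpkin purée: 274.5 g; honey: 0.3 cup; bread flour: 529.2 g; chopped pecans: 160.4 g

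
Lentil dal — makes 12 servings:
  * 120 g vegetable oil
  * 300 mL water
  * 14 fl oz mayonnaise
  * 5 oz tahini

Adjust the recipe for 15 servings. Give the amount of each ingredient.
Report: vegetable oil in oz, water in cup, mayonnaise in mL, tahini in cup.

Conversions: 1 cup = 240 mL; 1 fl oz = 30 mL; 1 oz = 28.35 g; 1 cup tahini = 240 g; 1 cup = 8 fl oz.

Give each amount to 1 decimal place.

Scaling factor: 15/12 = 5/4 = 1.25.
vegetable oil: 120 g × 5/4 ÷ 28.35 g/oz ≈ 5.3 oz
water: 300 mL × 5/4 ÷ 240 mL/cup ≈ 1.6 cup
mayonnaise: 14 fl oz × 5/4 × 30 mL/fl oz = 525.0 mL
tahini: 5 oz × 5/4 × 28.35 g/oz ÷ 240 g/cup ≈ 0.7 cup

vegetable oil: 5.3 oz; water: 1.6 cup; mayonnaise: 525.0 mL; tahini: 0.7 cup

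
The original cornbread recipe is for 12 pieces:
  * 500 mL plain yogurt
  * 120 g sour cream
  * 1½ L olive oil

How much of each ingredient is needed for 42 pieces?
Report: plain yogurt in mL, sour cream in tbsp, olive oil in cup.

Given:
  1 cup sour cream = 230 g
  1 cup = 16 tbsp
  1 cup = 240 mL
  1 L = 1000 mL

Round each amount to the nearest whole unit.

plain yogurt: 1750 mL; sour cream: 29 tbsp; olive oil: 22 cup

Scaling factor: 42/12 = 7/2 = 3.5.
plain yogurt: 500 mL × 7/2 = 1750 mL
sour cream: 120 g × 7/2 ÷ 230 g/cup × 16 tbsp/cup ≈ 29 tbsp
olive oil: 1.5 L × 7/2 × 1000 mL/L ÷ 240 mL/cup ≈ 22 cup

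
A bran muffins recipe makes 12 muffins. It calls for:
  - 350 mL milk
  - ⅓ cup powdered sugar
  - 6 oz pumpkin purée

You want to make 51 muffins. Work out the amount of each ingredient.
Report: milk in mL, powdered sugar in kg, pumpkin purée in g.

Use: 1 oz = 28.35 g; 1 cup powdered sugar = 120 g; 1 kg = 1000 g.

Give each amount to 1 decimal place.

milk: 1487.5 mL; powdered sugar: 0.2 kg; pumpkin purée: 722.9 g

Scaling factor: 51/12 = 17/4 = 4.25.
milk: 350 mL × 17/4 = 1487.5 mL
powdered sugar: 1/3 cup × 17/4 × 120 g/cup ÷ 1000 g/kg ≈ 0.2 kg
pumpkin purée: 6 oz × 17/4 × 28.35 g/oz ≈ 722.9 g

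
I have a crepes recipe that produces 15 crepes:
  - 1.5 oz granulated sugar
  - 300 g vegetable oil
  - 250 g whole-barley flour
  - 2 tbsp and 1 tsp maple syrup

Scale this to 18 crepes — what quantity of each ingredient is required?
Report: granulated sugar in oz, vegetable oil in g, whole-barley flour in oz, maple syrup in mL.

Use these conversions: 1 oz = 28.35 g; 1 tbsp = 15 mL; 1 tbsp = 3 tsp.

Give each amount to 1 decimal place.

granulated sugar: 1.8 oz; vegetable oil: 360.0 g; whole-barley flour: 10.6 oz; maple syrup: 42.0 mL

Scaling factor: 18/15 = 6/5 = 1.2.
granulated sugar: 1.5 oz × 6/5 = 1.8 oz
vegetable oil: 300 g × 6/5 = 360.0 g
whole-barley flour: 250 g × 6/5 ÷ 28.35 g/oz ≈ 10.6 oz
maple syrup: (2 tbsp + 1 tsp = 7/3 tbsp) × 6/5 × 15 mL/tbsp = 42.0 mL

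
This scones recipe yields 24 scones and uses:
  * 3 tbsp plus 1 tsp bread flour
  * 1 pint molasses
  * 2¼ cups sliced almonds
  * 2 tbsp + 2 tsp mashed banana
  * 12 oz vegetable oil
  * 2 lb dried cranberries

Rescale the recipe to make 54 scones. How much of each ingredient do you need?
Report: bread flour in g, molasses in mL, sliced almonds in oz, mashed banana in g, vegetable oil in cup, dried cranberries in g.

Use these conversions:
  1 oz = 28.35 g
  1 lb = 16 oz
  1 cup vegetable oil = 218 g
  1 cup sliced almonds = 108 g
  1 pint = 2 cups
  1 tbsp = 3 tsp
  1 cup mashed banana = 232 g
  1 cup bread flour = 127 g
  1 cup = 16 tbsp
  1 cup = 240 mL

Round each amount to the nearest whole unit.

Scaling factor: 54/24 = 9/4 = 2.25.
bread flour: (3 tbsp + 1 tsp = 10/3 tbsp) × 9/4 ÷ 16 tbsp/cup × 127 g/cup ≈ 60 g
molasses: 1 pint × 9/4 × 2 cup/pint × 240 mL/cup = 1080 mL
sliced almonds: 2.25 cup × 9/4 × 108 g/cup ÷ 28.35 g/oz ≈ 19 oz
mashed banana: (2 tbsp + 2 tsp = 8/3 tbsp) × 9/4 ÷ 16 tbsp/cup × 232 g/cup = 87 g
vegetable oil: 12 oz × 9/4 × 28.35 g/oz ÷ 218 g/cup ≈ 4 cup
dried cranberries: 2 lb × 9/4 × 16 oz/lb × 28.35 g/oz ≈ 2041 g

bread flour: 60 g; molasses: 1080 mL; sliced almonds: 19 oz; mashed banana: 87 g; vegetable oil: 4 cup; dried cranberries: 2041 g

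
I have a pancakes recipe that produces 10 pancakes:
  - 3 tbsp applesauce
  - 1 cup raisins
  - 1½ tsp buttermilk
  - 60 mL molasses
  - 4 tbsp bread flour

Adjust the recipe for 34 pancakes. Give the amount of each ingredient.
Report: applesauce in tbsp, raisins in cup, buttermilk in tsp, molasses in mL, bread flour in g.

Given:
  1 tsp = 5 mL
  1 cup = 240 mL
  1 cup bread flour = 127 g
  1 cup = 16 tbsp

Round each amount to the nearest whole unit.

Scaling factor: 34/10 = 17/5 = 3.4.
applesauce: 3 tbsp × 17/5 ≈ 10 tbsp
raisins: 1 cup × 17/5 ≈ 3 cup
buttermilk: 1.5 tsp × 17/5 ≈ 5 tsp
molasses: 60 mL × 17/5 = 204 mL
bread flour: 4 tbsp × 17/5 ÷ 16 tbsp/cup × 127 g/cup ≈ 108 g

applesauce: 10 tbsp; raisins: 3 cup; buttermilk: 5 tsp; molasses: 204 mL; bread flour: 108 g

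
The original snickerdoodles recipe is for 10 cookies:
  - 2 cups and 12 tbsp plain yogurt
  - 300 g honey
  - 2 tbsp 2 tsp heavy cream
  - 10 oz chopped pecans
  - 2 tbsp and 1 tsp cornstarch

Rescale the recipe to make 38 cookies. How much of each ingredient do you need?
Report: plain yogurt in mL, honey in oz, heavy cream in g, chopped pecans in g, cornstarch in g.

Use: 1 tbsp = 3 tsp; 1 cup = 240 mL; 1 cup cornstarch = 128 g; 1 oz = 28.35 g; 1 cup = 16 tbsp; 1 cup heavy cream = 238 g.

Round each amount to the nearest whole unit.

Scaling factor: 38/10 = 19/5 = 3.8.
plain yogurt: (2 cup + 12 tbsp = 2.75 cup) × 19/5 × 240 mL/cup = 2508 mL
honey: 300 g × 19/5 ÷ 28.35 g/oz ≈ 40 oz
heavy cream: (2 tbsp + 2 tsp = 8/3 tbsp) × 19/5 ÷ 16 tbsp/cup × 238 g/cup ≈ 151 g
chopped pecans: 10 oz × 19/5 × 28.35 g/oz ≈ 1077 g
cornstarch: (2 tbsp + 1 tsp = 7/3 tbsp) × 19/5 ÷ 16 tbsp/cup × 128 g/cup ≈ 71 g

plain yogurt: 2508 mL; honey: 40 oz; heavy cream: 151 g; chopped pecans: 1077 g; cornstarch: 71 g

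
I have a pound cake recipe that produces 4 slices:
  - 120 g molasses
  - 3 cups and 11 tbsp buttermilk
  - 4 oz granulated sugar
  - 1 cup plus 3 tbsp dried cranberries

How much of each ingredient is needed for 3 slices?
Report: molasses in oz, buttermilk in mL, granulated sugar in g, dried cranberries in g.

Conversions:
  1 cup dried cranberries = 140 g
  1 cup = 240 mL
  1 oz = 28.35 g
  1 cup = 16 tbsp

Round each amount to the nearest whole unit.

molasses: 3 oz; buttermilk: 664 mL; granulated sugar: 85 g; dried cranberries: 125 g

Scaling factor: 3/4 = 0.75.
molasses: 120 g × 3/4 ÷ 28.35 g/oz ≈ 3 oz
buttermilk: (3 cup + 11 tbsp = 3.6875 cup) × 3/4 × 240 mL/cup ≈ 664 mL
granulated sugar: 4 oz × 3/4 × 28.35 g/oz ≈ 85 g
dried cranberries: (1 cup + 3 tbsp = 1.1875 cup) × 3/4 × 140 g/cup ≈ 125 g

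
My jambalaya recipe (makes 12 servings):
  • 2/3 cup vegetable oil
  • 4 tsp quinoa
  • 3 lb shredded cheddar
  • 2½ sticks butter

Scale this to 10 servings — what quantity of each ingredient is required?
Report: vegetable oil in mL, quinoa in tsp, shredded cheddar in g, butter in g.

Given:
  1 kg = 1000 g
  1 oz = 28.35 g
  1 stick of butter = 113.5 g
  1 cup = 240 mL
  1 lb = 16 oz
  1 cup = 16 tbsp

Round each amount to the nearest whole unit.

vegetable oil: 133 mL; quinoa: 3 tsp; shredded cheddar: 1134 g; butter: 236 g

Scaling factor: 10/12 = 5/6.
vegetable oil: 2/3 cup × 5/6 × 240 mL/cup ≈ 133 mL
quinoa: 4 tsp × 5/6 ≈ 3 tsp
shredded cheddar: 3 lb × 5/6 × 16 oz/lb × 28.35 g/oz = 1134 g
butter: 2.5 stick × 5/6 × 113.5 g/stick ≈ 236 g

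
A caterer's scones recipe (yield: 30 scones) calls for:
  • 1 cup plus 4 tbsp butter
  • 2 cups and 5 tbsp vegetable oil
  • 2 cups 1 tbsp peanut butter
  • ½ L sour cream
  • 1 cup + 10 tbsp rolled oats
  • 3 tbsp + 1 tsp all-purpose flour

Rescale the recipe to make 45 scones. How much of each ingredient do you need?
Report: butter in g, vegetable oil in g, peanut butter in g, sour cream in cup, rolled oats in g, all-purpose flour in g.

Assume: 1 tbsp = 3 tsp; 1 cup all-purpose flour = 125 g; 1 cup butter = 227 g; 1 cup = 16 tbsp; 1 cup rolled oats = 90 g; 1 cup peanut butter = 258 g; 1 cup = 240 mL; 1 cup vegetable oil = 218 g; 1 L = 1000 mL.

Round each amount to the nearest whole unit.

butter: 426 g; vegetable oil: 756 g; peanut butter: 798 g; sour cream: 3 cup; rolled oats: 219 g; all-purpose flour: 39 g

Scaling factor: 45/30 = 3/2 = 1.5.
butter: (1 cup + 4 tbsp = 1.25 cup) × 3/2 × 227 g/cup ≈ 426 g
vegetable oil: (2 cup + 5 tbsp = 2.3125 cup) × 3/2 × 218 g/cup ≈ 756 g
peanut butter: (2 cup + 1 tbsp = 2.0625 cup) × 3/2 × 258 g/cup ≈ 798 g
sour cream: 0.5 L × 3/2 × 1000 mL/L ÷ 240 mL/cup ≈ 3 cup
rolled oats: (1 cup + 10 tbsp = 1.625 cup) × 3/2 × 90 g/cup ≈ 219 g
all-purpose flour: (3 tbsp + 1 tsp = 10/3 tbsp) × 3/2 ÷ 16 tbsp/cup × 125 g/cup ≈ 39 g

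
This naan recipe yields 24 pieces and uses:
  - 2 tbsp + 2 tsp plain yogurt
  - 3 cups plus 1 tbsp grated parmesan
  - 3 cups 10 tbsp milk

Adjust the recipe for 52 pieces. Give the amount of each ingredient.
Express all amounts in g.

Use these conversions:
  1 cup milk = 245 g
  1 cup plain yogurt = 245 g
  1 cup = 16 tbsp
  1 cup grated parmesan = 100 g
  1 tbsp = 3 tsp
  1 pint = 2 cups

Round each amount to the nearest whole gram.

Scaling factor: 52/24 = 13/6.
plain yogurt: (2 tbsp + 2 tsp = 8/3 tbsp) × 13/6 ÷ 16 tbsp/cup × 245 g/cup ≈ 88 g
grated parmesan: (3 cup + 1 tbsp = 3.0625 cup) × 13/6 × 100 g/cup ≈ 664 g
milk: (3 cup + 10 tbsp = 3.625 cup) × 13/6 × 245 g/cup ≈ 1924 g

plain yogurt: 88 g; grated parmesan: 664 g; milk: 1924 g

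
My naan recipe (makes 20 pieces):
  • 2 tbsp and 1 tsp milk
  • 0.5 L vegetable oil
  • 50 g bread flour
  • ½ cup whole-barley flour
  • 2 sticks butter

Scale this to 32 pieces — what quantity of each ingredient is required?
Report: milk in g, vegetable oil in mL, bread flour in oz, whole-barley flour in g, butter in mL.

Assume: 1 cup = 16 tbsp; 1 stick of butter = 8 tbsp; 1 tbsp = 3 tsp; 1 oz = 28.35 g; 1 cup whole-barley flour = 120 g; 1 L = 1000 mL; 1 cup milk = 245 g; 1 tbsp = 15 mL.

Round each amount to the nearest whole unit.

milk: 57 g; vegetable oil: 800 mL; bread flour: 3 oz; whole-barley flour: 96 g; butter: 384 mL

Scaling factor: 32/20 = 8/5 = 1.6.
milk: (2 tbsp + 1 tsp = 7/3 tbsp) × 8/5 ÷ 16 tbsp/cup × 245 g/cup ≈ 57 g
vegetable oil: 0.5 L × 8/5 × 1000 mL/L = 800 mL
bread flour: 50 g × 8/5 ÷ 28.35 g/oz ≈ 3 oz
whole-barley flour: 0.5 cup × 8/5 × 120 g/cup = 96 g
butter: 2 stick × 8/5 × 8 tbsp/stick × 15 mL/tbsp = 384 mL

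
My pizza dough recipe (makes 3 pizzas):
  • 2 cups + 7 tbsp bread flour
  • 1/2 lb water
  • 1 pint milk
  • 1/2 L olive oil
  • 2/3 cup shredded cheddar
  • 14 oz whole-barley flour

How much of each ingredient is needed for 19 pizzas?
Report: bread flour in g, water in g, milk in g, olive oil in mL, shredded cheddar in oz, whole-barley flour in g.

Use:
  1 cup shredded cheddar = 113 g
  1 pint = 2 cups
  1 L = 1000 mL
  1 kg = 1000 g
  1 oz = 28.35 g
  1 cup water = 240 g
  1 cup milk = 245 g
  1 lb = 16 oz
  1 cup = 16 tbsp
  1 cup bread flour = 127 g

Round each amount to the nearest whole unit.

Scaling factor: 19/3.
bread flour: (2 cup + 7 tbsp = 2.4375 cup) × 19/3 × 127 g/cup ≈ 1961 g
water: 0.5 lb × 19/3 × 16 oz/lb × 28.35 g/oz ≈ 1436 g
milk: 1 pint × 19/3 × 2 cup/pint × 245 g/cup ≈ 3103 g
olive oil: 0.5 L × 19/3 × 1000 mL/L ≈ 3167 mL
shredded cheddar: 2/3 cup × 19/3 × 113 g/cup ÷ 28.35 g/oz ≈ 17 oz
whole-barley flour: 14 oz × 19/3 × 28.35 g/oz ≈ 2514 g

bread flour: 1961 g; water: 1436 g; milk: 3103 g; olive oil: 3167 mL; shredded cheddar: 17 oz; whole-barley flour: 2514 g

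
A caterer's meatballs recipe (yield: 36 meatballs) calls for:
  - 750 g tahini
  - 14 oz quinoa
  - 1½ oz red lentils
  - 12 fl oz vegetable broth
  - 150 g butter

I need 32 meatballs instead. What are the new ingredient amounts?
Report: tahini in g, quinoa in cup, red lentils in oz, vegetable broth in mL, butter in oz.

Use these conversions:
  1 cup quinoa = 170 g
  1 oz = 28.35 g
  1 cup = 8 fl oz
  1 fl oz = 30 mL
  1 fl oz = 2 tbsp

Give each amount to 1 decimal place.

tahini: 666.7 g; quinoa: 2.1 cup; red lentils: 1.3 oz; vegetable broth: 320.0 mL; butter: 4.7 oz

Scaling factor: 32/36 = 8/9.
tahini: 750 g × 8/9 ≈ 666.7 g
quinoa: 14 oz × 8/9 × 28.35 g/oz ÷ 170 g/cup ≈ 2.1 cup
red lentils: 1.5 oz × 8/9 ≈ 1.3 oz
vegetable broth: 12 fl oz × 8/9 × 30 mL/fl oz = 320.0 mL
butter: 150 g × 8/9 ÷ 28.35 g/oz ≈ 4.7 oz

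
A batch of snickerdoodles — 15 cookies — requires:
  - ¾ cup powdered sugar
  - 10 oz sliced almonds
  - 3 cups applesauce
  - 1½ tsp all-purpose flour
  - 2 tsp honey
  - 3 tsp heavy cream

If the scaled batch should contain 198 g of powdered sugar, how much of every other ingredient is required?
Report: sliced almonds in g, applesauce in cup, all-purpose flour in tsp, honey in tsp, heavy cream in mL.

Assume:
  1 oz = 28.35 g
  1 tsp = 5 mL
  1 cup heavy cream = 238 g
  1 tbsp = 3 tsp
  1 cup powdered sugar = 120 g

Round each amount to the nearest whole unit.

The original recipe has 90 g of powdered sugar, so the scaling factor is 198 ÷ 90 = 11/5 = 2.2.
sliced almonds: 10 oz × 11/5 × 28.35 g/oz ≈ 624 g
applesauce: 3 cup × 11/5 ≈ 7 cup
all-purpose flour: 1.5 tsp × 11/5 ≈ 3 tsp
honey: 2 tsp × 11/5 ≈ 4 tsp
heavy cream: 3 tsp × 11/5 × 5 mL/tsp = 33 mL

sliced almonds: 624 g; applesauce: 7 cup; all-purpose flour: 3 tsp; honey: 4 tsp; heavy cream: 33 mL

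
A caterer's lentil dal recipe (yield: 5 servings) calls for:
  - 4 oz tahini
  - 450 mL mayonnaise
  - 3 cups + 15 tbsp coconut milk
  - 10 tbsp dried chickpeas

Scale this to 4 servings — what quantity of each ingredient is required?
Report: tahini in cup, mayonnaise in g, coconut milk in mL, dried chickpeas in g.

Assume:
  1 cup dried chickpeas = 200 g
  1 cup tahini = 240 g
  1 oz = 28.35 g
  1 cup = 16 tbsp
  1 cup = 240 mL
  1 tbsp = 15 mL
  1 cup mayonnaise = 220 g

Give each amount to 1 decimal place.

Scaling factor: 4/5 = 0.8.
tahini: 4 oz × 4/5 × 28.35 g/oz ÷ 240 g/cup ≈ 0.4 cup
mayonnaise: 450 mL × 4/5 ÷ 240 mL/cup × 220 g/cup = 330.0 g
coconut milk: (3 cup + 15 tbsp = 3.9375 cup) × 4/5 × 240 mL/cup = 756.0 mL
dried chickpeas: 10 tbsp × 4/5 ÷ 16 tbsp/cup × 200 g/cup = 100.0 g

tahini: 0.4 cup; mayonnaise: 330.0 g; coconut milk: 756.0 mL; dried chickpeas: 100.0 g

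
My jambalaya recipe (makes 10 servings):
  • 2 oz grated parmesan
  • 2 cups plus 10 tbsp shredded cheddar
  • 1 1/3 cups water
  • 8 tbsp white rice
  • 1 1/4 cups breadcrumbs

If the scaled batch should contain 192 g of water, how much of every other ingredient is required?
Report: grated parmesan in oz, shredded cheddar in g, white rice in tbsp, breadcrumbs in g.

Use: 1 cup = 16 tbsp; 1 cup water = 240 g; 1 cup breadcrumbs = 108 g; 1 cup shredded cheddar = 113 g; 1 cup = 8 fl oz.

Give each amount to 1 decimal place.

grated parmesan: 1.2 oz; shredded cheddar: 178.0 g; white rice: 4.8 tbsp; breadcrumbs: 81.0 g

The original recipe has 320 g of water, so the scaling factor is 192 ÷ 320 = 3/5 = 0.6.
grated parmesan: 2 oz × 3/5 = 1.2 oz
shredded cheddar: (2 cup + 10 tbsp = 2.625 cup) × 3/5 × 113 g/cup ≈ 178.0 g
white rice: 8 tbsp × 3/5 = 4.8 tbsp
breadcrumbs: 1.25 cup × 3/5 × 108 g/cup = 81.0 g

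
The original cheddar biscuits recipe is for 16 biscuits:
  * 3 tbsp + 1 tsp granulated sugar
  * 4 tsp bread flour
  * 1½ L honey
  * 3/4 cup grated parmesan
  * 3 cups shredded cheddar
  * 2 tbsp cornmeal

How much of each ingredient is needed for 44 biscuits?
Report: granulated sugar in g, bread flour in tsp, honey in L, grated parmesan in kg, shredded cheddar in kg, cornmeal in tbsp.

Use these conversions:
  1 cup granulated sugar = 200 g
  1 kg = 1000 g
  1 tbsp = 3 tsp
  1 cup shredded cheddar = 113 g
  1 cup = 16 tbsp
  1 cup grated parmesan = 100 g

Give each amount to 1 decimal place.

granulated sugar: 114.6 g; bread flour: 11.0 tsp; honey: 4.1 L; grated parmesan: 0.2 kg; shredded cheddar: 0.9 kg; cornmeal: 5.5 tbsp

Scaling factor: 44/16 = 11/4 = 2.75.
granulated sugar: (3 tbsp + 1 tsp = 10/3 tbsp) × 11/4 ÷ 16 tbsp/cup × 200 g/cup ≈ 114.6 g
bread flour: 4 tsp × 11/4 = 11.0 tsp
honey: 1.5 L × 11/4 ≈ 4.1 L
grated parmesan: 0.75 cup × 11/4 × 100 g/cup ÷ 1000 g/kg ≈ 0.2 kg
shredded cheddar: 3 cup × 11/4 × 113 g/cup ÷ 1000 g/kg ≈ 0.9 kg
cornmeal: 2 tbsp × 11/4 = 5.5 tbsp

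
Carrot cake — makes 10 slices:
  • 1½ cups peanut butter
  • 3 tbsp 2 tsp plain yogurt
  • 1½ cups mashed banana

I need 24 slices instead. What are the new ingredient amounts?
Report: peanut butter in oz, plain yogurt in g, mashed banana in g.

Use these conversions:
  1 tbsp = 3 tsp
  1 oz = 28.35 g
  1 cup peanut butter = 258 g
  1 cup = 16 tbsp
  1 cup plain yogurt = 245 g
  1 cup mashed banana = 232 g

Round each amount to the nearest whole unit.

peanut butter: 33 oz; plain yogurt: 135 g; mashed banana: 835 g

Scaling factor: 24/10 = 12/5 = 2.4.
peanut butter: 1.5 cup × 12/5 × 258 g/cup ÷ 28.35 g/oz ≈ 33 oz
plain yogurt: (3 tbsp + 2 tsp = 11/3 tbsp) × 12/5 ÷ 16 tbsp/cup × 245 g/cup ≈ 135 g
mashed banana: 1.5 cup × 12/5 × 232 g/cup ≈ 835 g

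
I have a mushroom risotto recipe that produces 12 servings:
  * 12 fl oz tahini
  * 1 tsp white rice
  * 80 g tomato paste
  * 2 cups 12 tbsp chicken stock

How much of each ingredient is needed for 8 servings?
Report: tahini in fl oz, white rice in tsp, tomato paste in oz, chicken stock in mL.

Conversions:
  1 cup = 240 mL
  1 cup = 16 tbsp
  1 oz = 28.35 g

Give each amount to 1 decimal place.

tahini: 8.0 fl oz; white rice: 0.7 tsp; tomato paste: 1.9 oz; chicken stock: 440.0 mL

Scaling factor: 8/12 = 2/3.
tahini: 12 fl oz × 2/3 = 8.0 fl oz
white rice: 1 tsp × 2/3 ≈ 0.7 tsp
tomato paste: 80 g × 2/3 ÷ 28.35 g/oz ≈ 1.9 oz
chicken stock: (2 cup + 12 tbsp = 2.75 cup) × 2/3 × 240 mL/cup = 440.0 mL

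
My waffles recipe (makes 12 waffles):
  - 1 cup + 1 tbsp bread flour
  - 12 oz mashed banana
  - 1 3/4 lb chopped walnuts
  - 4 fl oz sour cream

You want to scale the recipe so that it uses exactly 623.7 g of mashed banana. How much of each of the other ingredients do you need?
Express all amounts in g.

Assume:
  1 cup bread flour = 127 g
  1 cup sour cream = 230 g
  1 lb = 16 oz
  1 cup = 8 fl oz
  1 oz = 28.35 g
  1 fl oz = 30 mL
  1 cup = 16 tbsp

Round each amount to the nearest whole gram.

bread flour: 247 g; chopped walnuts: 1455 g; sour cream: 211 g

The original recipe has 340.2 g of mashed banana, so the scaling factor is 623.7 ÷ 340.2 = 11/6.
bread flour: (1 cup + 1 tbsp = 1.0625 cup) × 11/6 × 127 g/cup ≈ 247 g
chopped walnuts: 1.75 lb × 11/6 × 16 oz/lb × 28.35 g/oz ≈ 1455 g
sour cream: 4 fl oz × 11/6 ÷ 8 fl oz/cup × 230 g/cup ≈ 211 g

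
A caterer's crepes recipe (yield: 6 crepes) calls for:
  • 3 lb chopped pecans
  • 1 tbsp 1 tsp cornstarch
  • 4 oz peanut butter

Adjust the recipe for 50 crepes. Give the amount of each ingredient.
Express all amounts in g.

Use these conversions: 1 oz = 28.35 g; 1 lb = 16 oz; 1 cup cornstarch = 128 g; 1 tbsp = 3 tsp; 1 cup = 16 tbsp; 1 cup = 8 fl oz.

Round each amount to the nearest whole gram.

Scaling factor: 50/6 = 25/3.
chopped pecans: 3 lb × 25/3 × 16 oz/lb × 28.35 g/oz = 11340 g
cornstarch: (1 tbsp + 1 tsp = 4/3 tbsp) × 25/3 ÷ 16 tbsp/cup × 128 g/cup ≈ 89 g
peanut butter: 4 oz × 25/3 × 28.35 g/oz = 945 g

chopped pecans: 11340 g; cornstarch: 89 g; peanut butter: 945 g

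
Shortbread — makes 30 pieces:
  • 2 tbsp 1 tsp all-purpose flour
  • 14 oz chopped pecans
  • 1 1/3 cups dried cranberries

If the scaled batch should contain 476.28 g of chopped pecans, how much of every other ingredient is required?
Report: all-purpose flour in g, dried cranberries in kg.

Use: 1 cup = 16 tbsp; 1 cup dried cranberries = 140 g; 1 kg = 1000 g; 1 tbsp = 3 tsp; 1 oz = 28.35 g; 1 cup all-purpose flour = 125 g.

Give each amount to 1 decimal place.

all-purpose flour: 21.9 g; dried cranberries: 0.2 kg

The original recipe has 396.9 g of chopped pecans, so the scaling factor is 476.28 ÷ 396.9 = 6/5 = 1.2.
all-purpose flour: (2 tbsp + 1 tsp = 7/3 tbsp) × 6/5 ÷ 16 tbsp/cup × 125 g/cup ≈ 21.9 g
dried cranberries: 4/3 cup × 6/5 × 140 g/cup ÷ 1000 g/kg ≈ 0.2 kg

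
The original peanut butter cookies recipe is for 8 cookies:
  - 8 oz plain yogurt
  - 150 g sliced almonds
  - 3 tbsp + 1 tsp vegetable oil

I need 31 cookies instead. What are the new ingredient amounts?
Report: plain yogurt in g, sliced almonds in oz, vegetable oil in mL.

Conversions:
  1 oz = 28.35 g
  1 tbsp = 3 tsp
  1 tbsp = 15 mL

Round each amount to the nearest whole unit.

plain yogurt: 879 g; sliced almonds: 21 oz; vegetable oil: 194 mL

Scaling factor: 31/8 = 3.875.
plain yogurt: 8 oz × 31/8 × 28.35 g/oz ≈ 879 g
sliced almonds: 150 g × 31/8 ÷ 28.35 g/oz ≈ 21 oz
vegetable oil: (3 tbsp + 1 tsp = 10/3 tbsp) × 31/8 × 15 mL/tbsp ≈ 194 mL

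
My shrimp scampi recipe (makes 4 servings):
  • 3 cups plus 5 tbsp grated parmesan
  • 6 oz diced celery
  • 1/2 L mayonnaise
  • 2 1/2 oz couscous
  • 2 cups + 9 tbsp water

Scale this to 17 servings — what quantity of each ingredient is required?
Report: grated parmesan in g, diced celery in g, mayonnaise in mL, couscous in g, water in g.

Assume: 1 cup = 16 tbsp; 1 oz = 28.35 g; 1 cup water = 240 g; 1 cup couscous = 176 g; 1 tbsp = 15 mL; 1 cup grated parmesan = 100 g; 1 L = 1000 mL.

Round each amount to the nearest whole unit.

Scaling factor: 17/4 = 4.25.
grated parmesan: (3 cup + 5 tbsp = 3.3125 cup) × 17/4 × 100 g/cup ≈ 1408 g
diced celery: 6 oz × 17/4 × 28.35 g/oz ≈ 723 g
mayonnaise: 0.5 L × 17/4 × 1000 mL/L = 2125 mL
couscous: 2.5 oz × 17/4 × 28.35 g/oz ≈ 301 g
water: (2 cup + 9 tbsp = 2.5625 cup) × 17/4 × 240 g/cup ≈ 2614 g

grated parmesan: 1408 g; diced celery: 723 g; mayonnaise: 2125 mL; couscous: 301 g; water: 2614 g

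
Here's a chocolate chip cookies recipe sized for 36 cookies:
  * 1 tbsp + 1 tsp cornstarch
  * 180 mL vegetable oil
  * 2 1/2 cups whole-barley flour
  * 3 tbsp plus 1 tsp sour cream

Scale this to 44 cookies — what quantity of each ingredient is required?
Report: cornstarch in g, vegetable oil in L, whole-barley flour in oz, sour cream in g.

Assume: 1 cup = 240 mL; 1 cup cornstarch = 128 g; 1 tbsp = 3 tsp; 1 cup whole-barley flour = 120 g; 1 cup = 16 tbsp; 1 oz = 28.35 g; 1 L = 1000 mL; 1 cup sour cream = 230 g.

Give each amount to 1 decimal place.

cornstarch: 13.0 g; vegetable oil: 0.2 L; whole-barley flour: 12.9 oz; sour cream: 58.6 g

Scaling factor: 44/36 = 11/9.
cornstarch: (1 tbsp + 1 tsp = 4/3 tbsp) × 11/9 ÷ 16 tbsp/cup × 128 g/cup ≈ 13.0 g
vegetable oil: 180 mL × 11/9 ÷ 1000 mL/L ≈ 0.2 L
whole-barley flour: 2.5 cup × 11/9 × 120 g/cup ÷ 28.35 g/oz ≈ 12.9 oz
sour cream: (3 tbsp + 1 tsp = 10/3 tbsp) × 11/9 ÷ 16 tbsp/cup × 230 g/cup ≈ 58.6 g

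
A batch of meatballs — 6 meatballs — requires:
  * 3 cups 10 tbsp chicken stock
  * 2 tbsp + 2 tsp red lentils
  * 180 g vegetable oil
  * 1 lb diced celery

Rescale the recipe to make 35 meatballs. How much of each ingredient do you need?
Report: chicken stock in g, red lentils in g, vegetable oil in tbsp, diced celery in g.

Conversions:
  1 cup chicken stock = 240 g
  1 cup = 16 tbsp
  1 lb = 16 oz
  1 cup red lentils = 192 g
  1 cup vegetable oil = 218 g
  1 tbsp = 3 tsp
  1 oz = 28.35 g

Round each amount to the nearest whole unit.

Scaling factor: 35/6.
chicken stock: (3 cup + 10 tbsp = 3.625 cup) × 35/6 × 240 g/cup = 5075 g
red lentils: (2 tbsp + 2 tsp = 8/3 tbsp) × 35/6 ÷ 16 tbsp/cup × 192 g/cup ≈ 187 g
vegetable oil: 180 g × 35/6 ÷ 218 g/cup × 16 tbsp/cup ≈ 77 tbsp
diced celery: 1 lb × 35/6 × 16 oz/lb × 28.35 g/oz = 2646 g

chicken stock: 5075 g; red lentils: 187 g; vegetable oil: 77 tbsp; diced celery: 2646 g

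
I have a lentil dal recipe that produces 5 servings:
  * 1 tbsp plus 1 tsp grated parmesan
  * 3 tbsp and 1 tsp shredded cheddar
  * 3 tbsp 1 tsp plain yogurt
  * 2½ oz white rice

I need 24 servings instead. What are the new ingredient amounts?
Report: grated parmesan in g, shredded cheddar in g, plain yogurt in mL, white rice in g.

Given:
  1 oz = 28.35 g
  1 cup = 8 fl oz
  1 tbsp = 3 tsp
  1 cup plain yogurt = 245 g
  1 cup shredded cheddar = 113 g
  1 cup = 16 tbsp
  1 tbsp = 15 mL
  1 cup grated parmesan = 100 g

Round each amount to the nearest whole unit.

Scaling factor: 24/5 = 4.8.
grated parmesan: (1 tbsp + 1 tsp = 4/3 tbsp) × 24/5 ÷ 16 tbsp/cup × 100 g/cup = 40 g
shredded cheddar: (3 tbsp + 1 tsp = 10/3 tbsp) × 24/5 ÷ 16 tbsp/cup × 113 g/cup = 113 g
plain yogurt: (3 tbsp + 1 tsp = 10/3 tbsp) × 24/5 × 15 mL/tbsp = 240 mL
white rice: 2.5 oz × 24/5 × 28.35 g/oz ≈ 340 g

grated parmesan: 40 g; shredded cheddar: 113 g; plain yogurt: 240 mL; white rice: 340 g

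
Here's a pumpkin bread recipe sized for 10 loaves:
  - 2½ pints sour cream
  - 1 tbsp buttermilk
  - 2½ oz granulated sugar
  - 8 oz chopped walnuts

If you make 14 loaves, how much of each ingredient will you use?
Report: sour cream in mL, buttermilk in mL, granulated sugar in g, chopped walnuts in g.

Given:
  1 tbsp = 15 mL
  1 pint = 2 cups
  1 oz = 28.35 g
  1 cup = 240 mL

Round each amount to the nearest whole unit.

sour cream: 1680 mL; buttermilk: 21 mL; granulated sugar: 99 g; chopped walnuts: 318 g

Scaling factor: 14/10 = 7/5 = 1.4.
sour cream: 2.5 pint × 7/5 × 2 cup/pint × 240 mL/cup = 1680 mL
buttermilk: 1 tbsp × 7/5 × 15 mL/tbsp = 21 mL
granulated sugar: 2.5 oz × 7/5 × 28.35 g/oz ≈ 99 g
chopped walnuts: 8 oz × 7/5 × 28.35 g/oz ≈ 318 g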